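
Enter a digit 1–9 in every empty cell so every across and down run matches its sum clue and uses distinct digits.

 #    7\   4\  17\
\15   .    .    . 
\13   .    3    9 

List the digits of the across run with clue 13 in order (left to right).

4 in 2 cells must be {1,3}; 17 in 2 cells must be {8,9}.
R1C2 = 4 − 3 = 1 completes the 4 down.
R1C3 = 17 − 9 = 8 completes the 17 down.
R2C1 = 13 − 12 = 1 completes the 13 across.
R1C1 = 15 − 9 = 6 completes the 15 across.

1 3 9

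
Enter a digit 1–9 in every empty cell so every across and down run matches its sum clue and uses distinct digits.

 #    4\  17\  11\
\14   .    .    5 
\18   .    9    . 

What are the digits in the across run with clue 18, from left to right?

3 9 6

4 in 2 cells must be {1,3}; 17 in 2 cells must be {8,9}.
R1C2 = 17 − 9 = 8 completes the 17 down.
R2C3 = 11 − 5 = 6 completes the 11 down.
R1C1 = 14 − 13 = 1 completes the 14 across.
R2C1 = 18 − 15 = 3 completes the 18 across.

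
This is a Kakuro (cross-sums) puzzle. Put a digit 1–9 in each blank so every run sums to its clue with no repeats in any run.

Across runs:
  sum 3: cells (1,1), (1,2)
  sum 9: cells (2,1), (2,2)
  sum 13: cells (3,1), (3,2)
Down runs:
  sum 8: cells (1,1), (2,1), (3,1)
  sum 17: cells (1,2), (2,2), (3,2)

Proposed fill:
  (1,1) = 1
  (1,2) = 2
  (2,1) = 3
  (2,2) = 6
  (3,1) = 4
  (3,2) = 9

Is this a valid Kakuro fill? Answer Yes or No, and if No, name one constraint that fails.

Across: 1+2=3; 3+6=9; 4+9=13. Down: 1+3+4=8; 2+6+9=17. No digit repeats within any run.

Yes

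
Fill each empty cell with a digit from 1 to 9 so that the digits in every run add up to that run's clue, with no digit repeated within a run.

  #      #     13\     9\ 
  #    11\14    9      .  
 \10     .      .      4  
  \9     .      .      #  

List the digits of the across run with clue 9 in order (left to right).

6 3

R1C3 = 14 − 9 = 5 completes the 14 across.
R2C1 = 5: the only remaining digit allowed by both the 10 across and the 11 down.
R2C2 = 10 − 9 = 1 completes the 10 across.
R3C1 = 11 − 5 = 6 completes the 11 down.
R3C2 = 9 − 6 = 3 completes the 9 across.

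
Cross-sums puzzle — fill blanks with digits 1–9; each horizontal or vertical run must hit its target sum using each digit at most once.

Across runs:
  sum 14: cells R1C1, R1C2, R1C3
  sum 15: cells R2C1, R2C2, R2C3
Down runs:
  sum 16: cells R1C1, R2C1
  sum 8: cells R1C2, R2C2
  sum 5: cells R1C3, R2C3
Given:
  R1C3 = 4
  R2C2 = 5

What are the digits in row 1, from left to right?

16 in 2 cells must be {7,9}.
R1C2 = 8 − 5 = 3 completes the 8 down.
R2C3 = 5 − 4 = 1 completes the 5 down.
R1C1 = 14 − 7 = 7 completes the 14 across.
R2C1 = 15 − 6 = 9 completes the 15 across.

7 3 4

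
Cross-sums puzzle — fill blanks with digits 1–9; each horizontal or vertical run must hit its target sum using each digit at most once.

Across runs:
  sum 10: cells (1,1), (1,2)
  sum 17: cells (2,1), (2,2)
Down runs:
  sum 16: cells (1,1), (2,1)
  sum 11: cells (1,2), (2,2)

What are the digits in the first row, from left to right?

7 3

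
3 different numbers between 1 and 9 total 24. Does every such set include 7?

Yes

The only way to make 24 from 3 distinct digits is {7,8,9}, which contains 7.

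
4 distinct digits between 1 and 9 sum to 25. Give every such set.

{1,7,8,9}; {2,6,8,9}; {3,5,8,9}; {3,6,7,9}; {4,5,7,9}; {4,6,7,8}

4 distinct digits from 1–9 sum between 10 and 30.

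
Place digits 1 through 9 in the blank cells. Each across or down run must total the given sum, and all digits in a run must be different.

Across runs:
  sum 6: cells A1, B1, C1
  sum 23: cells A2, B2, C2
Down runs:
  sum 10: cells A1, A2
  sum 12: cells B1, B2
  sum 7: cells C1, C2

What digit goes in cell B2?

9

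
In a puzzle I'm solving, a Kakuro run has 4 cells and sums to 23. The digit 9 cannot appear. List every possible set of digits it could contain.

{2,6,7,8}; {3,5,7,8}; {4,5,6,8}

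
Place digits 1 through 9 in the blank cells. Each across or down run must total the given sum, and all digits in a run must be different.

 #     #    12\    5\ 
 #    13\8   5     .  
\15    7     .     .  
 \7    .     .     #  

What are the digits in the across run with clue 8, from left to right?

R1C3 = 8 − 5 = 3 completes the 8 across.
R2C3 = 5 − 3 = 2 completes the 5 down.
R3C1 = 13 − 7 = 6 completes the 13 down.
R3C2 = 7 − 6 = 1 completes the 7 across.
R2C2 = 15 − 9 = 6 completes the 15 across.

5 3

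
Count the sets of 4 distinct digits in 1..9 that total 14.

5

4 distinct digits from 1–9 sum between 10 and 30.
Enumerating: {1,2,3,8}, {1,2,4,7}, {1,2,5,6}, {1,3,4,6}, {2,3,4,5}.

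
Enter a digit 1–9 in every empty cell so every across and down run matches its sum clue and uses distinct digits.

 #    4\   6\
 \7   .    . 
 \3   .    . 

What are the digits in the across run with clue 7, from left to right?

3 4

3 in 2 cells must be {1,2}; 4 in 2 cells must be {1,3}.
The 3 across and the 4 down share only 1, so R2C1 = 1.
R2C2 = 3 − 1 = 2 completes the 3 across.
R1C1 = 4 − 1 = 3 completes the 4 down.
R1C2 = 7 − 3 = 4 completes the 7 across.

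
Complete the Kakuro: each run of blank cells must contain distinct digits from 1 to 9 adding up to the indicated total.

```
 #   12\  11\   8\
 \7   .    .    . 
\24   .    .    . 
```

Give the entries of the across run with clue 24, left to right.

8, 9, 7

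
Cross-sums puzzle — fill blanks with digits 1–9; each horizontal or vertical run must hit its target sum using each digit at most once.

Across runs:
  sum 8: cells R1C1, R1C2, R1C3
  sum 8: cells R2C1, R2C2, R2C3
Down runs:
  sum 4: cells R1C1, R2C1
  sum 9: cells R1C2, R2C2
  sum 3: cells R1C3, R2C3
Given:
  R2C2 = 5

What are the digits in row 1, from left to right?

3 4 1

4 in 2 cells must be {1,3}; 3 in 2 cells must be {1,2}.
R1C2 = 9 − 5 = 4 completes the 9 down.
Given what's placed, R1C3 must be 1 to fit the 8 across and 3 down.
Given what's placed, R2C1 must be 1 to fit the 8 across and 4 down.
R2C3 = 8 − 6 = 2 completes the 8 across.
R1C1 = 8 − 5 = 3 completes the 8 across.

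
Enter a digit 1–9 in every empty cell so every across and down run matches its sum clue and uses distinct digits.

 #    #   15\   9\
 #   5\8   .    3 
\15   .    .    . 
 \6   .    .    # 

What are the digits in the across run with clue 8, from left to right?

R1C2 = 8 − 3 = 5 completes the 8 across.
R2C3 = 9 − 3 = 6 completes the 9 down.
Nothing is forced directly, so branch on R3C2, whose candidates are 1 or 2 or 4. If R3C2 = 1: then R2C2 would have to be in {1,2,4,5,7,8} for the 15 across but in {9} for the 15 down — contradiction. If R3C2 = 4: then R2C2 would have to be in {1,2,4,5,7,8} for the 15 across but in {6} for the 15 down — contradiction. So R3C2 = 2.
R2C2 = 15 − 7 = 8 completes the 15 down.
R3C1 = 6 − 2 = 4 completes the 6 across.
R2C1 = 15 − 14 = 1 completes the 15 across.

5, 3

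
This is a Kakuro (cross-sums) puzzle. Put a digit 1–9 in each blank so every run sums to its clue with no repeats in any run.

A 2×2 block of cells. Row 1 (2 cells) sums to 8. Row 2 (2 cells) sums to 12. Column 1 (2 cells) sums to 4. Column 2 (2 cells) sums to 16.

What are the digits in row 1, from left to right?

4 in 2 cells must be {1,3}; 16 in 2 cells must be {7,9}.
The 8 across and the 16 down share only 7, so (1,2) = 7.
The 12 across and the 4 down share only 3, so (2,1) = 3.
(2,2) = 12 − 3 = 9 completes the 12 across.
(1,1) = 8 − 7 = 1 completes the 8 across.

1, 7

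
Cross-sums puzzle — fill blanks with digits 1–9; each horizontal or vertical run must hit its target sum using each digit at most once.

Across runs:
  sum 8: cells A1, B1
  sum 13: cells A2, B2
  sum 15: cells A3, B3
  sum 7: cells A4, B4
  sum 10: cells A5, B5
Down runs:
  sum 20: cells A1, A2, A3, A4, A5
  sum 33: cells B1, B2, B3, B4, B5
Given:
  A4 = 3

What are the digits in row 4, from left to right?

3 4

B4 = 7 − 3 = 4 completes the 7 across.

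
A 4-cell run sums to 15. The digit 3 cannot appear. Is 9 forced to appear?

No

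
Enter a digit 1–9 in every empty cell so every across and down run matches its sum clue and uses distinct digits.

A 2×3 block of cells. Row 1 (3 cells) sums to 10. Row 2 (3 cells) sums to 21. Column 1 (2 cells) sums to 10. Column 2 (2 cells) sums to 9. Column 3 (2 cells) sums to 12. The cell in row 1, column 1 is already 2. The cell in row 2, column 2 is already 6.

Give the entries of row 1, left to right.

(1,2) = 9 − 6 = 3 completes the 9 down.
(1,3) = 10 − 5 = 5 completes the 10 across.
(2,1) = 10 − 2 = 8 completes the 10 down.
(2,3) = 21 − 14 = 7 completes the 21 across.

2 3 5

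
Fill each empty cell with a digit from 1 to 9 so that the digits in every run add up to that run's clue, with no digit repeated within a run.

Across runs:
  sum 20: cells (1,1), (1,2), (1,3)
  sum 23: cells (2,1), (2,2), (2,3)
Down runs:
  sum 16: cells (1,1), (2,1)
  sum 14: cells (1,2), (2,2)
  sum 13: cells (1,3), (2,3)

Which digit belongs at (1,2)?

8

23 in 3 cells must be {6,8,9}; 16 in 2 cells must be {7,9}.
The 23 across and the 16 down share only 9, so (2,1) = 9.
(1,1) = 16 − 9 = 7 completes the 16 down.
Nothing is forced directly, so branch on (2,2), whose candidates are 6 or 8. If (2,2) = 8: then (1,2) would have to be in {4,5,8,9} for the 20 across but in {6} for the 14 down — contradiction. So (2,2) = 6.
(1,2) = 14 − 6 = 8 completes the 14 down.
(1,3) = 20 − 15 = 5 completes the 20 across.
(2,3) = 23 − 15 = 8 completes the 23 across.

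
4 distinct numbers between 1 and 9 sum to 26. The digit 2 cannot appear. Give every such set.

{3,6,8,9}; {4,5,8,9}; {4,6,7,9}; {5,6,7,8}

4 distinct digits from 1–9 sum between 10 and 30.
Dropping sets that contain 2.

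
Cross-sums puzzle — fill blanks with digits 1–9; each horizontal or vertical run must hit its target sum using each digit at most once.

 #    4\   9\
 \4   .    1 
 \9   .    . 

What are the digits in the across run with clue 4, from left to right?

4 in 2 cells must be {1,3}.
R1C1 = 4 − 1 = 3 completes the 4 across.
R2C1 = 4 − 3 = 1 completes the 4 down.
R2C2 = 9 − 1 = 8 completes the 9 across.

3 1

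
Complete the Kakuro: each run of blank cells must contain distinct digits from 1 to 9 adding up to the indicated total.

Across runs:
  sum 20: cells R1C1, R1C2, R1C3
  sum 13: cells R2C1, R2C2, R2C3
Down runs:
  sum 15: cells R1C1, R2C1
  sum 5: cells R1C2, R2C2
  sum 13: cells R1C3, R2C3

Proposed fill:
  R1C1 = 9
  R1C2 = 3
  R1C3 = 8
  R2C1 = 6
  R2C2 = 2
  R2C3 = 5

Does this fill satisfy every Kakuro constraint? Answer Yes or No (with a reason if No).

Across: 9+3+8=20; 6+2+5=13. Down: 9+6=15; 3+2=5; 8+5=13. No digit repeats within any run.

Yes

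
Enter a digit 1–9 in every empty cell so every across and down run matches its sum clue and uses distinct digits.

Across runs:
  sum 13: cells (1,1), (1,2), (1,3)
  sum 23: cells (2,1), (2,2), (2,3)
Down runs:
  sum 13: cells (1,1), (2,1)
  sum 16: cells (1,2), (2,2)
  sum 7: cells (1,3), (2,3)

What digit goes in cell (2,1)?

23 in 3 cells must be {6,8,9}; 16 in 2 cells must be {7,9}.
The 23 across and the 16 down share only 9, so (2,2) = 9.
Given what's placed, (2,3) must be 6 to fit the 23 across and 7 down.
(1,2) = 16 − 9 = 7 completes the 16 down.
(1,3) = 7 − 6 = 1 completes the 7 down.
(2,1) = 23 − 15 = 8 completes the 23 across.
(1,1) = 13 − 8 = 5 completes the 13 across.

8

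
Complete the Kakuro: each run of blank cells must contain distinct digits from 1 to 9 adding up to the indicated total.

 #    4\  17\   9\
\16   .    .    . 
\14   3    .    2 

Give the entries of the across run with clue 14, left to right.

4 in 2 cells must be {1,3}; 17 in 2 cells must be {8,9}.
R1C1 = 4 − 3 = 1 completes the 4 down.
R1C3 = 9 − 2 = 7 completes the 9 down.
R2C2 = 14 − 5 = 9 completes the 14 across.
R1C2 = 16 − 8 = 8 completes the 16 across.

3, 9, 2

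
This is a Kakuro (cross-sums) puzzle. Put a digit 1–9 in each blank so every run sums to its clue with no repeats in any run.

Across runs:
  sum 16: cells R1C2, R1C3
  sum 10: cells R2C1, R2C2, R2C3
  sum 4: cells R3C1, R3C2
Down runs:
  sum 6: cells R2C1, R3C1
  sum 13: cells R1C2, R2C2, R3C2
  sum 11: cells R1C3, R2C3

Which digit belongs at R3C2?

3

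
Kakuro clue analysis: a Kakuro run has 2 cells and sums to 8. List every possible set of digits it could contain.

{1,7}; {2,6}; {3,5}

2 distinct digits from 1–9 sum between 3 and 17.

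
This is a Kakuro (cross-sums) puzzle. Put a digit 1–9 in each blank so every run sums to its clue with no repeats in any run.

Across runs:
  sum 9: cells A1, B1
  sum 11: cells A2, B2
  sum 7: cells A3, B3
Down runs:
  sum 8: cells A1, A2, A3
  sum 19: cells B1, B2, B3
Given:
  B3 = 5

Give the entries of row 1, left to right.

1, 8

A3 = 7 − 5 = 2 completes the 7 across.
Given what's placed, A2 must be 5 to fit the 11 across and 8 down.
B2 = 11 − 5 = 6 completes the 11 across.
A1 = 8 − 7 = 1 completes the 8 down.
B1 = 9 − 1 = 8 completes the 9 across.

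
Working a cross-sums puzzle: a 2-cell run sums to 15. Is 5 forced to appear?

Counterexample: {6,9} sums to 15 without using 5.

No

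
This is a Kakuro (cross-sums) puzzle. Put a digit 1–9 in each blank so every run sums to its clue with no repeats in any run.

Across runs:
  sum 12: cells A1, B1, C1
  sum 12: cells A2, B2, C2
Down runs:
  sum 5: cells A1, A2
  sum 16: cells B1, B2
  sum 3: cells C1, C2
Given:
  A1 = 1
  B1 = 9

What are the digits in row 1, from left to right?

1 9 2

16 in 2 cells must be {7,9}; 3 in 2 cells must be {1,2}.
C1 = 12 − 10 = 2 completes the 12 across.
A2 = 5 − 1 = 4 completes the 5 down.
B2 = 16 − 9 = 7 completes the 16 down.
C2 = 12 − 11 = 1 completes the 12 across.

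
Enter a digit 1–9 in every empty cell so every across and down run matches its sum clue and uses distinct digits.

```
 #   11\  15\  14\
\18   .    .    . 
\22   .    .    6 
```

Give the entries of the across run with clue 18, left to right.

R1C3 = 14 − 6 = 8 completes the 14 down.
No cell is forced outright now. R2C1 can only be 7 or 9 (the digits allowed by both its 22 across and its 11 down). If R2C1 = 9: then R1C1 would have to be in {1,3,4,6,7,9} for the 18 across but in {2} for the 11 down — contradiction. So R2C1 = 7.
R1C1 = 11 − 7 = 4 completes the 11 down.
R1C2 = 18 − 12 = 6 completes the 18 across.
R2C2 = 22 − 13 = 9 completes the 22 across.

4 6 8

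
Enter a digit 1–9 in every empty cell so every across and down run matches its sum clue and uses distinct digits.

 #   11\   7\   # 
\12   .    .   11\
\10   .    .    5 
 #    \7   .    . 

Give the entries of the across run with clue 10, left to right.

3 2 5

7 in 3 cells must be {1,2,4}.
Only 4 fits R1C2 under both its across sum 12 and down sum 7.
R3C3 = 11 − 5 = 6 completes the 11 down.
R1C1 = 12 − 4 = 8 completes the 12 across.
R2C1 = 11 − 8 = 3 completes the 11 down.
R2C2 = 10 − 8 = 2 completes the 10 across.
R3C2 = 7 − 6 = 1 completes the 7 across.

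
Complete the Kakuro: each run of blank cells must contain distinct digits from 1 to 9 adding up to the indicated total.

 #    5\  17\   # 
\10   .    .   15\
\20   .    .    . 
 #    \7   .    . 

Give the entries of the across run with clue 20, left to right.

4 7 9

The 7 across and the 15 down share only 6, so R3C3 = 6.
R2C3 = 15 − 6 = 9 completes the 15 down.
R3C2 = 7 − 6 = 1 completes the 7 across.
R2C2 = 7: the only remaining digit allowed by both the 20 across and the 17 down.
R1C2 = 17 − 8 = 9 completes the 17 down.
R2C1 = 20 − 16 = 4 completes the 20 across.
R1C1 = 10 − 9 = 1 completes the 10 across.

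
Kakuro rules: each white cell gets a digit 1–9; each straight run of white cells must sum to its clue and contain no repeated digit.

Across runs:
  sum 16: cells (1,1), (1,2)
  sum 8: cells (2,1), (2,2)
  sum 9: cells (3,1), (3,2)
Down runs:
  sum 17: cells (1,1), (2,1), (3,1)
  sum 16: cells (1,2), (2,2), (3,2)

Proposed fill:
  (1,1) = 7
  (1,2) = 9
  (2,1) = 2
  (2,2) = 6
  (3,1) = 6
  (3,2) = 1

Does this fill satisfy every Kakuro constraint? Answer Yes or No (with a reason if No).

No — the across run (3,1)–(3,2) sums to 7, not 9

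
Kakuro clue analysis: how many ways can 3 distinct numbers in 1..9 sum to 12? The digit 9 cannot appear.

6

3 distinct digits from 1–9 sum between 6 and 24.
Dropping sets that contain 9.
Enumerating: {1,3,8}, {1,4,7}, {1,5,6}, {2,3,7}, {2,4,6}, {3,4,5}.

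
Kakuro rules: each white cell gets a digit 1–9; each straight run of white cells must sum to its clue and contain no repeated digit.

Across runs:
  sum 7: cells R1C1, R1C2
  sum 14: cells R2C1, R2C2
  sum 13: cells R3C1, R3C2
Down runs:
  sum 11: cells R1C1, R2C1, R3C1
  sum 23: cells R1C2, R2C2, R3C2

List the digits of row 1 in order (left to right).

23 in 3 cells must be {6,8,9}.
The 7 across and the 23 down share only 6, so R1C2 = 6.
R1C1 = 7 − 6 = 1 completes the 7 across.
Nothing is forced directly, so branch on R2C1, whose candidates are 6 or 8. If R2C1 = 8: then R2C2 would have to be in {6} for the 14 across but in {8,9} for the 23 down — contradiction. So R2C1 = 6.
R2C2 = 14 − 6 = 8 completes the 14 across.
R3C1 = 11 − 7 = 4 completes the 11 down.
R3C2 = 13 − 4 = 9 completes the 13 across.

1, 6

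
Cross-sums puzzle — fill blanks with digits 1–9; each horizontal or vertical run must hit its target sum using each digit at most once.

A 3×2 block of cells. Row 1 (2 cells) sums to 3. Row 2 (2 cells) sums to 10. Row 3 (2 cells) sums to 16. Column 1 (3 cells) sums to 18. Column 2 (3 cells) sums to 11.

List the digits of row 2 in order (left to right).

7 3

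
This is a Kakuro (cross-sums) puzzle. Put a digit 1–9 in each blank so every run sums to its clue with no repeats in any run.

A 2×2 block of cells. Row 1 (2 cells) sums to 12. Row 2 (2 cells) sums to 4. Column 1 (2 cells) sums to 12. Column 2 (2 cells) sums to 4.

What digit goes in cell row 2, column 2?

1

4 in 2 cells must be {1,3}.
The 12 across and the 4 down share only 3, so (1,2) = 3.
The 4 across and the 12 down share only 3, so (2,1) = 3.
(2,2) = 4 − 3 = 1 completes the 4 across.
(1,1) = 12 − 3 = 9 completes the 12 across.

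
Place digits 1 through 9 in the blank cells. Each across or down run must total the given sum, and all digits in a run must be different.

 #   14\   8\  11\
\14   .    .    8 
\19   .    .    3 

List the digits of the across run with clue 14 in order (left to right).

5 1 8

R1C1 = 5: the only remaining digit allowed by both the 14 across and the 14 down.
R1C2 = 14 − 13 = 1 completes the 14 across.
R2C1 = 14 − 5 = 9 completes the 14 down.
R2C2 = 19 − 12 = 7 completes the 19 across.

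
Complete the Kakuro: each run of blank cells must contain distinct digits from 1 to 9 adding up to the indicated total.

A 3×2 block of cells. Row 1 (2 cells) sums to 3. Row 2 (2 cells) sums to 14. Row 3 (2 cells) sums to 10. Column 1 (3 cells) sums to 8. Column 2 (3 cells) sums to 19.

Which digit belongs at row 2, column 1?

3 in 2 cells must be {1,2}.
The 3 across and the 19 down share only 2, so (1,2) = 2.
The 14 across and the 8 down share only 5, so (2,1) = 5.
(2,2) = 14 − 5 = 9 completes the 14 across.
(3,2) = 19 − 11 = 8 completes the 19 down.
(1,1) = 3 − 2 = 1 completes the 3 across.
(3,1) = 10 − 8 = 2 completes the 10 across.

5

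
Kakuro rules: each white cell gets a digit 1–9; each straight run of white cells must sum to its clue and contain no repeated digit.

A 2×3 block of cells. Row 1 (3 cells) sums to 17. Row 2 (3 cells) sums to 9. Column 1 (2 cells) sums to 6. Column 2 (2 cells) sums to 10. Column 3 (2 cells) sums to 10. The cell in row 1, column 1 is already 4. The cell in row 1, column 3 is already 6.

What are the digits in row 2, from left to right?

(1,2) = 17 − 10 = 7 completes the 17 across.
(2,1) = 6 − 4 = 2 completes the 6 down.
(2,2) = 10 − 7 = 3 completes the 10 down.
(2,3) = 9 − 5 = 4 completes the 9 across.

2 3 4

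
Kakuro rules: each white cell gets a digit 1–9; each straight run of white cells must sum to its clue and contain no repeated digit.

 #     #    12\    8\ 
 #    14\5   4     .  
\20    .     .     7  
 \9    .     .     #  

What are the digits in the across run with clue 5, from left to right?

R1C3 = 5 − 4 = 1 completes the 5 across.
R2C2 = 5: the only remaining digit allowed by both the 20 across and the 12 down.
R3C2 = 12 − 9 = 3 completes the 12 down.
R2C1 = 20 − 12 = 8 completes the 20 across.
R3C1 = 9 − 3 = 6 completes the 9 across.

4, 1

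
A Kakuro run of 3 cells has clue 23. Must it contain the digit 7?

No

The only way to make 23 from 3 distinct digits is {6,8,9}, which does not contain 7.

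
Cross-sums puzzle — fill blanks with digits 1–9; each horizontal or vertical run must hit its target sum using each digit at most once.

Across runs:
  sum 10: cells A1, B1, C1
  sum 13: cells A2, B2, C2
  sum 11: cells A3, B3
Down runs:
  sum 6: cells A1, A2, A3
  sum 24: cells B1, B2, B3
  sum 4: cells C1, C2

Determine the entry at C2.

6 in 3 cells must be {1,2,3}; 24 in 3 cells must be {7,8,9}; 4 in 2 cells must be {1,3}.
Only 7 fits B1 under both its across sum 10 and down sum 24.
Given what's placed, C1 must be 1 to fit the 10 across and 4 down.
C2 = 4 − 1 = 3 completes the 4 down.

3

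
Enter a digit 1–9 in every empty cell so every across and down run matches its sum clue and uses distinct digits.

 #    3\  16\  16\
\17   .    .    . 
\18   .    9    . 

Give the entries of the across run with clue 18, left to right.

2 9 7

3 in 2 cells must be {1,2}; 16 in 2 cells must be {7,9}.
R1C2 = 16 − 9 = 7 completes the 16 down.
R1C3 = 9: the only remaining digit allowed by both the 17 across and the 16 down.
R2C3 = 16 − 9 = 7 completes the 16 down.
R1C1 = 17 − 16 = 1 completes the 17 across.
R2C1 = 18 − 16 = 2 completes the 18 across.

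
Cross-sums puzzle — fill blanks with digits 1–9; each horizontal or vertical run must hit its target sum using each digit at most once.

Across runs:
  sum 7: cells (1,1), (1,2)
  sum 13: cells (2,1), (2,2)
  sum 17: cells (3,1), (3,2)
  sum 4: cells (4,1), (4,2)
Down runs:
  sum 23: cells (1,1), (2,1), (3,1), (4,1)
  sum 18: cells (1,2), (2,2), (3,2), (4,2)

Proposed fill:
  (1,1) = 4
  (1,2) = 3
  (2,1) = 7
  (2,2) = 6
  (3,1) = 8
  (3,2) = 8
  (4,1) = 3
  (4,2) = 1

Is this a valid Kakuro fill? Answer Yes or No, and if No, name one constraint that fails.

No — the across run (3,1)–(3,2) sums to 16, not 17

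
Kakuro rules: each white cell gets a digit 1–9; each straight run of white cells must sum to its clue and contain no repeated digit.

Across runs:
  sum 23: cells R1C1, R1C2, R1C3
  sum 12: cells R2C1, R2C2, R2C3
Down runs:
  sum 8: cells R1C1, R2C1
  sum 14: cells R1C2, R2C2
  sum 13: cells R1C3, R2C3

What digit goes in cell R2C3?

4

23 in 3 cells must be {6,8,9}.
The 23 across and the 8 down share only 6, so R1C1 = 6.
R2C1 = 8 − 6 = 2 completes the 8 down.
Nothing is forced directly, so branch on R2C2, whose candidates are 6 or 9. If R2C2 = 9: then R1C2 would have to be in {8,9} for the 23 across but in {5} for the 14 down — contradiction. So R2C2 = 6.
R1C2 = 14 − 6 = 8 completes the 14 down.
R1C3 = 23 − 14 = 9 completes the 23 across.
R2C3 = 12 − 8 = 4 completes the 12 across.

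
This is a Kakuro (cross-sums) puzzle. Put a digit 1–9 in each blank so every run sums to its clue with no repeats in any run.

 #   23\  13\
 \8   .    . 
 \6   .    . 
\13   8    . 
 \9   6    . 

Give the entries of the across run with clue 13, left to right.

8 5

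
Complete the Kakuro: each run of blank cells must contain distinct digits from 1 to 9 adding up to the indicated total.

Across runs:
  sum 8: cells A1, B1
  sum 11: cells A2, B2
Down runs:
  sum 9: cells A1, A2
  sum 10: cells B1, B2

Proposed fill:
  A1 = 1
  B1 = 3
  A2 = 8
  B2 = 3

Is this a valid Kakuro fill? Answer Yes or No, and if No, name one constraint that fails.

No — the across run A1–B1 sums to 4, not 8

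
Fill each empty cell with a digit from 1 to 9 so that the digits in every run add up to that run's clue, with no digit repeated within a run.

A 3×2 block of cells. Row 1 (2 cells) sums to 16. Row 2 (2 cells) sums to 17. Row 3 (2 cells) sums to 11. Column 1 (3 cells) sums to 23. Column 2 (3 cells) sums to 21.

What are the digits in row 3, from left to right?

6 5

16 in 2 cells must be {7,9}; 17 in 2 cells must be {8,9}; 23 in 3 cells must be {6,8,9}.
The 16 across and the 23 down share only 9, so (1,1) = 9.
(1,2) = 16 − 9 = 7 completes the 16 across.
Given what's placed, (2,1) must be 8 to fit the 17 across and 23 down.
(2,2) = 17 − 8 = 9 completes the 17 across.
(3,1) = 23 − 17 = 6 completes the 23 down.
(3,2) = 11 − 6 = 5 completes the 11 across.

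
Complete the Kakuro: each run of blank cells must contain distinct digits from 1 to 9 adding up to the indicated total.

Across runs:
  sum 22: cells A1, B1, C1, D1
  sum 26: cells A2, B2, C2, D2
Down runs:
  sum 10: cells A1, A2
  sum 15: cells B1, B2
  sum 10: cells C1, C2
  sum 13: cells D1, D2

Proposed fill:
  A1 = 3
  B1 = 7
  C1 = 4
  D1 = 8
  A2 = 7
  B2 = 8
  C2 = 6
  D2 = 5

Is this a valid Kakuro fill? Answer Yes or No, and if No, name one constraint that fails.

Yes

Across: 3+7+4+8=22; 7+8+6+5=26. Down: 3+7=10; 7+8=15; 4+6=10; 8+5=13. No digit repeats within any run.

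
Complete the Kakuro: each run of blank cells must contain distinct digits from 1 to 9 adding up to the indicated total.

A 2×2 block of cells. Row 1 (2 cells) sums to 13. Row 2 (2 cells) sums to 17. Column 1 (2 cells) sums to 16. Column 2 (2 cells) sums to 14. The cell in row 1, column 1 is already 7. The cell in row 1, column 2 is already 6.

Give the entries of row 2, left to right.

17 in 2 cells must be {8,9}; 16 in 2 cells must be {7,9}.
(2,1) = 16 − 7 = 9 completes the 16 down.
(2,2) = 17 − 9 = 8 completes the 17 across.

9 8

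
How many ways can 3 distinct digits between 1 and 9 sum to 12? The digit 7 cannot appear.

3 distinct digits from 1–9 sum between 6 and 24.
Dropping sets that contain 7.
Enumerating: {1,2,9}, {1,3,8}, {1,5,6}, {2,4,6}, {3,4,5}.

5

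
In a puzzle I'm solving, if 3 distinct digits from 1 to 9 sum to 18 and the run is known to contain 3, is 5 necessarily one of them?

No

Counterexample: {3,6,9} sums to 18 under that restriction without using 5.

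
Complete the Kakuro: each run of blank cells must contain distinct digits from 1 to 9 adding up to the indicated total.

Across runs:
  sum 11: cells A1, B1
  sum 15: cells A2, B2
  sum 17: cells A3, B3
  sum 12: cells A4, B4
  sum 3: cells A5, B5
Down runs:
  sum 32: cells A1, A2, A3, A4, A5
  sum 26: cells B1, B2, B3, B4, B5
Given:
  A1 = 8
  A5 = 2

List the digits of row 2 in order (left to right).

17 in 2 cells must be {8,9}; 3 in 2 cells must be {1,2}.
B1 = 11 − 8 = 3 completes the 11 across.
A3 = 9: the only remaining digit allowed by both the 17 across and the 32 down.
B3 = 17 − 9 = 8 completes the 17 across.
A4 = 7: the only remaining digit allowed by both the 12 across and the 32 down.
B4 = 12 − 7 = 5 completes the 12 across.
B5 = 3 − 2 = 1 completes the 3 across.
A2 = 32 − 26 = 6 completes the 32 down.
B2 = 15 − 6 = 9 completes the 15 across.

6, 9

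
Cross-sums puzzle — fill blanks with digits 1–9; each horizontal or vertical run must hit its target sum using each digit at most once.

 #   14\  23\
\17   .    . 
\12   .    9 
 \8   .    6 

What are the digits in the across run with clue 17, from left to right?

17 in 2 cells must be {8,9}; 23 in 3 cells must be {6,8,9}.
R1C2 = 23 − 15 = 8 completes the 23 down.
R2C1 = 12 − 9 = 3 completes the 12 across.
R3C1 = 8 − 6 = 2 completes the 8 across.
R1C1 = 17 − 8 = 9 completes the 17 across.

9, 8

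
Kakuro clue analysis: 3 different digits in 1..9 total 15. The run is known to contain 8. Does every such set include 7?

Counterexample: {1,6,8} sums to 15 under that restriction without using 7.

No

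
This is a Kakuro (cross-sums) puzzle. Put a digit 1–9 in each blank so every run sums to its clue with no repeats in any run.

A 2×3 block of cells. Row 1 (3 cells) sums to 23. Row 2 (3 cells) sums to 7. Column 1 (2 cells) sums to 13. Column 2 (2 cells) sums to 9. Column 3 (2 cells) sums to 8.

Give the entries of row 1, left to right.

23 in 3 cells must be {6,8,9}; 7 in 3 cells must be {1,2,4}.
The 23 across and the 8 down share only 6, so (1,3) = 6.
The 7 across and the 13 down share only 4, so (2,1) = 4.
(2,3) = 8 − 6 = 2 completes the 8 down.
(1,1) = 13 − 4 = 9 completes the 13 down.
(1,2) = 23 − 15 = 8 completes the 23 across.
(2,2) = 7 − 6 = 1 completes the 7 across.

9, 8, 6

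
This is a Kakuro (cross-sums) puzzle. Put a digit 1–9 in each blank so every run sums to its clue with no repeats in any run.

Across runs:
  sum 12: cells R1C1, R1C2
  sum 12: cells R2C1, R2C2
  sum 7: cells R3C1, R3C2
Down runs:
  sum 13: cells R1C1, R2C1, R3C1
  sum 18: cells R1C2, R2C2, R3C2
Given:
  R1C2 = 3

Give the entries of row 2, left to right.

3, 9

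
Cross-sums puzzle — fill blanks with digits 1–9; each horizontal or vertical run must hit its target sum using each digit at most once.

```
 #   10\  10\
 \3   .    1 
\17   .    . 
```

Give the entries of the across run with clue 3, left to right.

3 in 2 cells must be {1,2}; 17 in 2 cells must be {8,9}.
R1C1 = 3 − 1 = 2 completes the 3 across.
R2C1 = 10 − 2 = 8 completes the 10 down.
R2C2 = 17 − 8 = 9 completes the 17 across.

2 1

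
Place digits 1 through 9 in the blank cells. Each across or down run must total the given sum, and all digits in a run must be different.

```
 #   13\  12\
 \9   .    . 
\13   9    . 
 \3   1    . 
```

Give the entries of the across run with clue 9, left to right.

3 in 2 cells must be {1,2}.
R1C1 = 13 − 10 = 3 completes the 13 down.
R1C2 = 9 − 3 = 6 completes the 9 across.
R2C2 = 13 − 9 = 4 completes the 13 across.
R3C2 = 3 − 1 = 2 completes the 3 across.

3 6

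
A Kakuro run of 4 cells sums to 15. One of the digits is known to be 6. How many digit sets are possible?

2

4 distinct digits from 1–9 sum between 10 and 30.
Keeping only sets containing 6.
Enumerating: {1,3,5,6}, {2,3,4,6}.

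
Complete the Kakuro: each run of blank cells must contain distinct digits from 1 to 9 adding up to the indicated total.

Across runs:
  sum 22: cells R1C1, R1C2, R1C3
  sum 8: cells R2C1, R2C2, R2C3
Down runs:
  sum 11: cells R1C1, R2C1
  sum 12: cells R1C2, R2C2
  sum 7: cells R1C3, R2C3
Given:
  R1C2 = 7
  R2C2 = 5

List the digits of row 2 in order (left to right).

Given what's placed, R1C3 must be 6 to fit the 22 across and 7 down.
Given what's placed, R2C1 must be 2 to fit the 8 across and 11 down.
R2C3 = 8 − 7 = 1 completes the 8 across.
R1C1 = 22 − 13 = 9 completes the 22 across.

2 5 1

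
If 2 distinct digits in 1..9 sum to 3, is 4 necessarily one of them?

No

The only way to make 3 from 2 distinct digits is {1,2}, which does not contain 4.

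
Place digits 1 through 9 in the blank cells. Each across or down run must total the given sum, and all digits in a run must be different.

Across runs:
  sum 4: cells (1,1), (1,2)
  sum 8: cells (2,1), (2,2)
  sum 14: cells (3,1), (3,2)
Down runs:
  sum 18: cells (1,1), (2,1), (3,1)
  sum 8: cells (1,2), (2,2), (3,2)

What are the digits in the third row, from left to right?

4 in 2 cells must be {1,3}.
The 14 across and the 8 down share only 5, so (3,2) = 5.
Given what's placed, (1,2) must be 1 to fit the 4 across and 8 down.
(2,2) = 8 − 6 = 2 completes the 8 down.
(3,1) = 14 − 5 = 9 completes the 14 across.
(1,1) = 4 − 1 = 3 completes the 4 across.
(2,1) = 8 − 2 = 6 completes the 8 across.

9, 5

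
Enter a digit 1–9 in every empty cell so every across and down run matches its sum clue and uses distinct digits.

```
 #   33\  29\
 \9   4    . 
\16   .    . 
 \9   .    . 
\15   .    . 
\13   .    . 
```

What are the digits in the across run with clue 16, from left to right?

7, 9

16 in 2 cells must be {7,9}.
R1C2 = 9 − 4 = 5 completes the 9 across.
Nothing is forced directly, so branch on R3C1, whose candidates are 5 or 7 or 8. If R3C1 = 5: that forces R3C2 = 4, R2C2 = 9, R4C2 = 8, after which R5C2 would have to be in {4,5,6,7,8,9} for the 13 across but in {3} for the 29 down — contradiction. If R3C1 = 7: that forces R2C1 = 9, R2C2 = 7, R3C2 = 2, R4C1 = 8, after which R4C2 would have to be in {7} for the 15 across but in {6,9} for the 29 down — contradiction. So R3C1 = 8.
R3C2 = 9 − 8 = 1 completes the 9 across.
R2C2 = 9: the only remaining digit allowed by both the 16 across and the 29 down.
R2C1 = 16 − 9 = 7 completes the 16 across.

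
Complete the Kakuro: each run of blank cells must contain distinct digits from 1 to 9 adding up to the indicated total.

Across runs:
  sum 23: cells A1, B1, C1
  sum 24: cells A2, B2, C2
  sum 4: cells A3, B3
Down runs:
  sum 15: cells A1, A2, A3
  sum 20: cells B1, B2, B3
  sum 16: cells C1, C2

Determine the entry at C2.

7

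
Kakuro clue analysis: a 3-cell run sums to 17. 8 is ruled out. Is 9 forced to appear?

Counterexample: {4,6,7} sums to 17 under that restriction without using 9.

No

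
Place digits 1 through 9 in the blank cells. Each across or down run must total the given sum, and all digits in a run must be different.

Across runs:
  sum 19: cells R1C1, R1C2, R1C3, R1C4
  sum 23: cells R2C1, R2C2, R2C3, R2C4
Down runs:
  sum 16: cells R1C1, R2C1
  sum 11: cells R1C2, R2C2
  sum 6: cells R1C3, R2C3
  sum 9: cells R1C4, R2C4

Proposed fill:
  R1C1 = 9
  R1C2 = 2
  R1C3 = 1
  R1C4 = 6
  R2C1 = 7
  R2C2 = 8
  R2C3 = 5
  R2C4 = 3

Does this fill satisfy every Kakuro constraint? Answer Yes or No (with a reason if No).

No — the across run R1C1–R1C4 sums to 18, not 19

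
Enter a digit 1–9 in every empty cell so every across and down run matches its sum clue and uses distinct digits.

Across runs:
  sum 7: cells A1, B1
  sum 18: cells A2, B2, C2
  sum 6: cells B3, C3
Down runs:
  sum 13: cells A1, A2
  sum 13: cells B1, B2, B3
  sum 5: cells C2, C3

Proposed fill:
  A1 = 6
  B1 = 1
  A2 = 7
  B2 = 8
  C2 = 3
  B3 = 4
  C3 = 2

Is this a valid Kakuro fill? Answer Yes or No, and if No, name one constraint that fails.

Yes

Across: 6+1=7; 7+8+3=18; 4+2=6. Down: 6+7=13; 1+8+4=13; 3+2=5. No digit repeats within any run.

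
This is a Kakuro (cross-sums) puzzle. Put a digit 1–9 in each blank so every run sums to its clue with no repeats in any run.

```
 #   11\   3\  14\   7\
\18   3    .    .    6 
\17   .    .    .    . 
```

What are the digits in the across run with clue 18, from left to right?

3 1 8 6

3 in 2 cells must be {1,2}.
R2C1 = 11 − 3 = 8 completes the 11 down.
R2C4 = 7 − 6 = 1 completes the 7 down.
Given what's placed, R2C2 must be 2 to fit the 17 across and 3 down.
R2C3 = 17 − 11 = 6 completes the 17 across.
R1C2 = 3 − 2 = 1 completes the 3 down.
R1C3 = 18 − 10 = 8 completes the 18 across.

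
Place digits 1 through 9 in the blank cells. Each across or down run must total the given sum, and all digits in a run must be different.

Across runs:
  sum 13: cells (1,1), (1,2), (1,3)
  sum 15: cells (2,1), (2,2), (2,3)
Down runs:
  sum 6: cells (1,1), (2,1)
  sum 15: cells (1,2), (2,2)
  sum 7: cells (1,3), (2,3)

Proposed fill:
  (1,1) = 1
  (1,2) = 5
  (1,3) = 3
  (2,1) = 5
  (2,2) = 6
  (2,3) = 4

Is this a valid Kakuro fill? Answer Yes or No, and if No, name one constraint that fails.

No — the down run (1,2)–(2,2) sums to 11, not 15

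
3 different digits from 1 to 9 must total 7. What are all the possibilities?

{1,2,4}

3 distinct digits from 1–9 sum between 6 and 24.
Only one set works: {1,2,4}.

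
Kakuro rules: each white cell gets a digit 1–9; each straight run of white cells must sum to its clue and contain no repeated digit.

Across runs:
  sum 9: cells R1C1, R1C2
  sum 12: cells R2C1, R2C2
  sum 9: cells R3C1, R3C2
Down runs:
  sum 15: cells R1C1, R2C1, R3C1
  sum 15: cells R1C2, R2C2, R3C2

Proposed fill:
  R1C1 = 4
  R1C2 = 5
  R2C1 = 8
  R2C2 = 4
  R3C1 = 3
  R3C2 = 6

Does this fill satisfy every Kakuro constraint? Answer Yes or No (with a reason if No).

Across: 4+5=9; 8+4=12; 3+6=9. Down: 4+8+3=15; 5+4+6=15. No digit repeats within any run.

Yes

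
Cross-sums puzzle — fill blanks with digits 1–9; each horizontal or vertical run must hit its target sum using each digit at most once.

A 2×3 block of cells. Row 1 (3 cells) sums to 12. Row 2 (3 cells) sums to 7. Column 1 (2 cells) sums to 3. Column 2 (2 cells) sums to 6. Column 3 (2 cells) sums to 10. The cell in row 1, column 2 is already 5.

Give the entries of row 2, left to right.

2 1 4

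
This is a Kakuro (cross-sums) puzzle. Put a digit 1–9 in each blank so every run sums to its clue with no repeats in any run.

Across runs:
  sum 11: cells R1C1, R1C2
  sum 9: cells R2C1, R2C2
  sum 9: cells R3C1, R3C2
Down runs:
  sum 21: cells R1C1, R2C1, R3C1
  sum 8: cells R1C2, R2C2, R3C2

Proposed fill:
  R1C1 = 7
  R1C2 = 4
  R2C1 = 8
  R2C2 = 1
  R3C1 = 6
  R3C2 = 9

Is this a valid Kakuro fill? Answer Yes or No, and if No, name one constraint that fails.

No — the down run R1C2–R3C2 sums to 14, not 8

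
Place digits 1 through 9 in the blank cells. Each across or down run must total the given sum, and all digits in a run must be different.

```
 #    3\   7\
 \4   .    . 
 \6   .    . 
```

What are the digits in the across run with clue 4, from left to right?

1 3

4 in 2 cells must be {1,3}; 3 in 2 cells must be {1,2}.
The 4 across and the 3 down share only 1, so R1C1 = 1.
R1C2 = 4 − 1 = 3 completes the 4 across.
R2C1 = 3 − 1 = 2 completes the 3 down.
R2C2 = 6 − 2 = 4 completes the 6 across.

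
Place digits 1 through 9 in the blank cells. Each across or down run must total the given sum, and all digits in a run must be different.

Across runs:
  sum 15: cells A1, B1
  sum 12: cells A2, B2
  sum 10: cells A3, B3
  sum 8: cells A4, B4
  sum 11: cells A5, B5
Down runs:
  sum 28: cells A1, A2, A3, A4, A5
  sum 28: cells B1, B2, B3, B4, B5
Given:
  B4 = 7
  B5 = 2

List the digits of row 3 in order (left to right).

A4 = 8 − 7 = 1 completes the 8 across.
A5 = 11 − 2 = 9 completes the 11 across.
No cell is forced outright now. A1 can only be 6 or 7 or 8 (the digits allowed by both its 15 across and its 28 down). If A1 = 7: that forces B1 = 8, B2 = 5, B3 = 6, after which A2 would have to be in {7} for the 12 across but in {3,5,6,8} for the 28 down — contradiction. If A1 = 8: then B1 would have to be in {7} for the 15 across but in {4,5,6,8,9} for the 28 down — contradiction. So A1 = 6.
B1 = 15 − 6 = 9 completes the 15 across.
B2 = 4: the only remaining digit allowed by both the 12 across and the 28 down.
B3 = 28 − 22 = 6 completes the 28 down.
A2 = 12 − 4 = 8 completes the 12 across.
A3 = 10 − 6 = 4 completes the 10 across.

4, 6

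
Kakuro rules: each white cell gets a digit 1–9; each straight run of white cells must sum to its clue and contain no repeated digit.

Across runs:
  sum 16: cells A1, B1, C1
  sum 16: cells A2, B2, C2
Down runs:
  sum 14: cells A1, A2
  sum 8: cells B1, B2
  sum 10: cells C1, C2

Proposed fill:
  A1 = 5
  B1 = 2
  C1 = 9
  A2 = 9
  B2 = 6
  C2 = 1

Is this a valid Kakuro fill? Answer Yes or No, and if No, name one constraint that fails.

Across: 5+2+9=16; 9+6+1=16. Down: 5+9=14; 2+6=8; 9+1=10. No digit repeats within any run.

Yes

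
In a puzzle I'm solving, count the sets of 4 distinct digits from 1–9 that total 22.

11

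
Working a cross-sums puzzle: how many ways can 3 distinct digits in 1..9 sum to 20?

4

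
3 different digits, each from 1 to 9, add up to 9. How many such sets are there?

3

3 distinct digits from 1–9 sum between 6 and 24.
Enumerating: {1,2,6}, {1,3,5}, {2,3,4}.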